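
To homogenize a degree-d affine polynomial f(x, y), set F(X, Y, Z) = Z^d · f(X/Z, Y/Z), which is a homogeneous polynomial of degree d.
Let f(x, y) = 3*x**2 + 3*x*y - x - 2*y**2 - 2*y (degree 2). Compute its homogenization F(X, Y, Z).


F(X, Y, Z) = 3*X**2 + 3*X*Y - X*Z - 2*Y**2 - 2*Y*Z

deg(f) = 2.
Substitute x = X/Z, y = Y/Z into f, then multiply by Z^2.
  monomial 3·x^2·y^0 ↦ 3·X^2·Y^0·Z^0.
  monomial 3·x^1·y^1 ↦ 3·X^1·Y^1·Z^0.
  monomial -1·x^1·y^0 ↦ -1·X^1·Y^0·Z^1.
  monomial -2·x^0·y^2 ↦ -2·X^0·Y^2·Z^0.
  monomial -2·x^0·y^1 ↦ -2·X^0·Y^1·Z^1.
Collecting: F(X, Y, Z) = 3*X**2 + 3*X*Y - X*Z - 2*Y**2 - 2*Y*Z.


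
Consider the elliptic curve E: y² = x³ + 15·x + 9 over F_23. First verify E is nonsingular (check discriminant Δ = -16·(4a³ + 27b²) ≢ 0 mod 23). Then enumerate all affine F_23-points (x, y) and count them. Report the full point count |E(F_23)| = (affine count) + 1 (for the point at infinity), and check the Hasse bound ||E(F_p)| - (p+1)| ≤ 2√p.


Affine points = {(0, 3), (0, 20), (1, 5), (1, 18), (2, 1), (2, 22), (3, 9), (3, 14), (4, 8), (4, 15), (5, 5), (5, 18), (6, 4), (6, 19), (10, 3), (10, 20), (12, 10), (12, 13), (13, 3), (13, 20), (17, 5), (17, 18), (18, 4), (18, 19), (19, 0), (20, 11), (20, 12), (22, 4), (22, 19)}; affine count = 29; |E(F_23)| = 30.

Discriminant check: Δ ∝ 4a³ + 27b² = 4·15³ + 27·9² = 4·3375 + 27·81 ≡ 1 (mod 23). Nonzero ⇒ E is nonsingular.
For each x ∈ F_23, compute rhs = x³ + 15·x + 9 mod 23, then count y ∈ F_23 with y² ≡ rhs.
  x = 0: rhs = 9, matching y values: 3, 20 (2 points).
  x = 1: rhs = 2, matching y values: 5, 18 (2 points).
  x = 2: rhs = 1, matching y values: 1, 22 (2 points).
  x = 3: rhs = 12, matching y values: 9, 14 (2 points).
  x = 4: rhs = 18, matching y values: 8, 15 (2 points).
  x = 5: rhs = 2, matching y values: 5, 18 (2 points).
  x = 6: rhs = 16, matching y values: 4, 19 (2 points).
  x = 7: rhs = 20, matching y values: none (0 points).
  x = 8: rhs = 20, matching y values: none (0 points).
  x = 9: rhs = 22, matching y values: none (0 points).
  x = 10: rhs = 9, matching y values: 3, 20 (2 points).
  x = 11: rhs = 10, matching y values: none (0 points).
  x = 12: rhs = 8, matching y values: 10, 13 (2 points).
  x = 13: rhs = 9, matching y values: 3, 20 (2 points).
  x = 14: rhs = 19, matching y values: none (0 points).
  x = 15: rhs = 21, matching y values: none (0 points).
  x = 16: rhs = 21, matching y values: none (0 points).
  x = 17: rhs = 2, matching y values: 5, 18 (2 points).
  x = 18: rhs = 16, matching y values: 4, 19 (2 points).
  x = 19: rhs = 0, matching y values: 0 (1 points).
  x = 20: rhs = 6, matching y values: 11, 12 (2 points).
  x = 21: rhs = 17, matching y values: none (0 points).
  x = 22: rhs = 16, matching y values: 4, 19 (2 points).
Total affine count: 29.
Full point count |E(F_23)| = 29 + 1 = 30.
Hasse bound: |30 − (23+1)| = |6| = 6 ≤ 2√23 ≈ 9.5917 ✓.


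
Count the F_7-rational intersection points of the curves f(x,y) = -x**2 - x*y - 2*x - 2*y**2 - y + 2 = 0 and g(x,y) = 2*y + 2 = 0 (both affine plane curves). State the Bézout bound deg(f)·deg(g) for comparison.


Common zeros: ∅; count = 0; Bézout bound = 2.

deg(f) = 2, deg(g) = 1, so Bézout bound = 2.
Scan x ∈ F_7. For each x, list the y ∈ F_7 with f(x, y) ≡ 0 and those with g(x, y) ≡ 0 (mod 7); the common zeros in that column are the intersection.
  x = 0: f ≡ 0 at y ∈ ∅; g ≡ 0 at y ∈ {6}; common: ∅.
  x = 1: f ≡ 0 at y ∈ ∅; g ≡ 0 at y ∈ {6}; common: ∅.
  x = 2: f ≡ 0 at y ∈ ∅; g ≡ 0 at y ∈ {6}; common: ∅.
  x = 3: f ≡ 0 at y ∈ ∅; g ≡ 0 at y ∈ {6}; common: ∅.
  x = 4: f ≡ 0 at y ∈ ∅; g ≡ 0 at y ∈ {6}; common: ∅.
  x = 5: f ≡ 0 at y ∈ ∅; g ≡ 0 at y ∈ {6}; common: ∅.
  x = 6: f ≡ 0 at y ∈ ∅; g ≡ 0 at y ∈ {6}; common: ∅.
Collecting: common zeros = ∅, so the count is 0.
Comparison with the Bézout bound: 0 ≤ 2 = deg(f)·deg(g), as expected for curves with no common component (the affine F_7-count falls short of the bound because intersections may lie at infinity, over extension fields, or carry multiplicity).


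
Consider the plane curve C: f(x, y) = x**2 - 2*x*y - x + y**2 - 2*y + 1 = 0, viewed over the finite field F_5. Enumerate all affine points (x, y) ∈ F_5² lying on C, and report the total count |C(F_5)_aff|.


Affine F_5-points: {(0, 1), (2, 2), (2, 4), (3, 1), (3, 2)}; count = 5.

For each of the 25 pairs (x, y) ∈ F_5², evaluate f(x, y) mod 5. Record the zeros.
  x = 0: [0↦1, 1↦0, 2↦1, 3↦4, 4↦4]  zeros at y ∈ {1}
  x = 1: [0↦1, 1↦3, 2↦2, 3↦3, 4↦1]  zeros at y ∈ ∅
  x = 2: [0↦3, 1↦3, 2↦0, 3↦4, 4↦0]  zeros at y ∈ {2, 4}
  x = 3: [0↦2, 1↦0, 2↦0, 3↦2, 4↦1]  zeros at y ∈ {1, 2}
  x = 4: [0↦3, 1↦4, 2↦2, 3↦2, 4↦4]  zeros at y ∈ ∅
Collecting zeros: affine points = {(0, 1), (2, 2), (2, 4), (3, 1), (3, 2)}.
Total count |C(F_5)_aff| = 5.


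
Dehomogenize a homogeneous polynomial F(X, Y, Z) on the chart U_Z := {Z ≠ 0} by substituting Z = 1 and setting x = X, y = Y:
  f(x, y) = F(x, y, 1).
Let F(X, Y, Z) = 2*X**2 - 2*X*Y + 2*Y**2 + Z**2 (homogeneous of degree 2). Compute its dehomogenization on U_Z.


f(x, y) = 2*x**2 - 2*x*y + 2*y**2 + 1

On U_Z we set Z = 1. Each monomial c·X^i·Y^j·Z^k in F becomes c·x^i·y^j·1^k = c·x^i·y^j.
Substituting Z = 1: F(X, Y, 1) = 2*x**2 - 2*x*y + 2*y**2 + 1.
Note: deg(f) ≤ deg(F) = 2; strict inequality happens when F is divisible by Z (lost terms).


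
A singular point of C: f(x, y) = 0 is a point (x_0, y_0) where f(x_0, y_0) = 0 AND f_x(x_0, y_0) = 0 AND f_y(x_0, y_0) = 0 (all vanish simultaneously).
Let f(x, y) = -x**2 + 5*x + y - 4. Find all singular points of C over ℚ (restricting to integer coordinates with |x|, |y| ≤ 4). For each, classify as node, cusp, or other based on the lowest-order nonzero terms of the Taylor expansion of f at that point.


No singular points in the scanned grid; C is smooth there.

Compute partial derivatives:
  f_x = 5 - 2*x.
  f_y = 1.
f_y = 1 is a nonzero constant, so f_y never vanishes: no point (x, y) can satisfy f = f_x = f_y = 0. In particular no (x, y) ∈ {−4, ..., 4}² is singular; the curve is smooth.


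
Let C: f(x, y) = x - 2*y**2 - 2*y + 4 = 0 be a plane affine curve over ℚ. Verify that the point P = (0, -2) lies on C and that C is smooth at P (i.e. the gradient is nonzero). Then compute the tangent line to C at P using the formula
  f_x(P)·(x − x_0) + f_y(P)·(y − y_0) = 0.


Tangent line at P: x + 6*y + 12 = 0.

Step 1: f(0, -2) = 0, so P lies on C.
Step 2: partial derivatives
  f_x(x, y) = 1, f_y(x, y) = -4*y - 2.
  f_x(P) = 1, f_y(P) = 6 (gradient nonzero, so P is smooth).
Step 3: tangent line at P: 1·(x − 0) + 6·(y − -2) = 0.
Expanding: x + 6*y + 12 = 0.


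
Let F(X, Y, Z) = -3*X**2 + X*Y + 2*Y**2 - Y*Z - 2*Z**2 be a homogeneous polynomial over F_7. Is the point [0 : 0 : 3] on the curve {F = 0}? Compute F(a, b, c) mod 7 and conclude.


F(0,0,3) ≡ 3 (mod 7); P is NOT on the curve.

Evaluate F(0, 0, 3) term-by-term (mod 7).
  -3*X**2 ↦ -3·0·1·1 = 0
  X*Y ↦ 1·0·0·1 = 0
  2*Y**2 ↦ 2·1·0·1 = 0
  -Y*Z ↦ -1·1·0·3 = 0
  -2*Z**2 ↦ -2·1·1·9 = -18
Sum: F(0, 0, 3) = (0) + (0) + (0) + (0) + (-18) = -18.
Reducing mod 7: -18 ≡ 3 (mod 7).
Since F(a, b, c) ≡ 3 ≠ 0 (mod 7), P does NOT lie on the curve.


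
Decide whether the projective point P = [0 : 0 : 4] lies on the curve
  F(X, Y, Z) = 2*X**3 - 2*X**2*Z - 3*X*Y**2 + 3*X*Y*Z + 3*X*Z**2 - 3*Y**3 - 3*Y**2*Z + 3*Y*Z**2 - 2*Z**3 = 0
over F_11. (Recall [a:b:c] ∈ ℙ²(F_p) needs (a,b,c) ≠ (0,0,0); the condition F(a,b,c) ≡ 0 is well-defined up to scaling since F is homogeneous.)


F(0,0,4) ≡ 4 (mod 11); P is NOT on the curve.

Evaluate F(0, 0, 4) term-by-term (mod 11).
  2*X**3 ↦ 2·0·1·1 = 0
  -2*X**2*Z ↦ -2·0·1·4 = 0
  -3*X*Y**2 ↦ -3·0·0·1 = 0
  3*X*Y*Z ↦ 3·0·0·4 = 0
  3*X*Z**2 ↦ 3·0·1·16 = 0
  -3*Y**3 ↦ -3·1·0·1 = 0
  -3*Y**2*Z ↦ -3·1·0·4 = 0
  3*Y*Z**2 ↦ 3·1·0·16 = 0
  -2*Z**3 ↦ -2·1·1·64 = -128
Sum: F(0, 0, 4) = (0) + (0) + (0) + (0) + (0) + (0) + (0) + (0) + (-128) = -128.
Reducing mod 11: -128 ≡ 4 (mod 11).
Since F(a, b, c) ≡ 4 ≠ 0 (mod 11), P does NOT lie on the curve.


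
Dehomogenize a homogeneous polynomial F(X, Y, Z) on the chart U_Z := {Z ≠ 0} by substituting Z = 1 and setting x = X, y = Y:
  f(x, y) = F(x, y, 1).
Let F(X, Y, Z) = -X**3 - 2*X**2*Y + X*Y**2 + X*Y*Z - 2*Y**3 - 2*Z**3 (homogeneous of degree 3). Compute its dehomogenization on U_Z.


f(x, y) = -x**3 - 2*x**2*y + x*y**2 + x*y - 2*y**3 - 2

On U_Z we set Z = 1. Each monomial c·X^i·Y^j·Z^k in F becomes c·x^i·y^j·1^k = c·x^i·y^j.
Substituting Z = 1: F(X, Y, 1) = -x**3 - 2*x**2*y + x*y**2 + x*y - 2*y**3 - 2.
Note: deg(f) ≤ deg(F) = 3; strict inequality happens when F is divisible by Z (lost terms).


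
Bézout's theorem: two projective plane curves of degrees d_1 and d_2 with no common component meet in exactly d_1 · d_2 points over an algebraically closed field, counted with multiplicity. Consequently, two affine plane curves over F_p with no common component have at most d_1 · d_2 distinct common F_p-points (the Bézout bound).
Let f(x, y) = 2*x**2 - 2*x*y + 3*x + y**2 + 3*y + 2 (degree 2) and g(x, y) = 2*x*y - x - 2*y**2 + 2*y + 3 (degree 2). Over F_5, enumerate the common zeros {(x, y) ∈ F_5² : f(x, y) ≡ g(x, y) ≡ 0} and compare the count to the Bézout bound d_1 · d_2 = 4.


Common zeros: ∅; count = 0; Bézout bound = 4.

deg(f) = 2, deg(g) = 2, so Bézout bound = 4.
Scan x ∈ F_5. For each x, list the y ∈ F_5 with f(x, y) ≡ 0 and those with g(x, y) ≡ 0 (mod 5); the common zeros in that column are the intersection.
  x = 0: f ≡ 0 at y ∈ {3, 4}; g ≡ 0 at y ∈ ∅; common: ∅.
  x = 1: f ≡ 0 at y ∈ ∅; g ≡ 0 at y ∈ ∅; common: ∅.
  x = 2: f ≡ 0 at y ∈ ∅; g ≡ 0 at y ∈ {1, 2}; common: ∅.
  x = 3: f ≡ 0 at y ∈ ∅; g ≡ 0 at y ∈ {0, 4}; common: ∅.
  x = 4: f ≡ 0 at y ∈ {2, 3}; g ≡ 0 at y ∈ ∅; common: ∅.
Collecting: common zeros = ∅, so the count is 0.
Comparison with the Bézout bound: 0 ≤ 4 = deg(f)·deg(g), as expected for curves with no common component (the affine F_5-count falls short of the bound because intersections may lie at infinity, over extension fields, or carry multiplicity).


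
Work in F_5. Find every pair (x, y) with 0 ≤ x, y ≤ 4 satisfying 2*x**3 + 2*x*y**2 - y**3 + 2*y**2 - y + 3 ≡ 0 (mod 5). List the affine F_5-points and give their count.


Affine F_5-points: {(1, 0)}; count = 1.

For each of the 25 pairs (x, y) ∈ F_5², evaluate f(x, y) mod 5. Record the zeros.
  x = 0: [0↦3, 1↦3, 2↦1, 3↦1, 4↦2]  zeros at y ∈ ∅
  x = 1: [0↦0, 1↦2, 2↦1, 3↦1, 4↦1]  zeros at y ∈ {0}
  x = 2: [0↦4, 1↦3, 2↦3, 3↦3, 4↦2]  zeros at y ∈ ∅
  x = 3: [0↦2, 1↦3, 2↦4, 3↦4, 4↦2]  zeros at y ∈ ∅
  x = 4: [0↦1, 1↦4, 2↦1, 3↦1, 4↦3]  zeros at y ∈ ∅
Collecting zeros: affine points = {(1, 0)}.
Total count |C(F_5)_aff| = 1.


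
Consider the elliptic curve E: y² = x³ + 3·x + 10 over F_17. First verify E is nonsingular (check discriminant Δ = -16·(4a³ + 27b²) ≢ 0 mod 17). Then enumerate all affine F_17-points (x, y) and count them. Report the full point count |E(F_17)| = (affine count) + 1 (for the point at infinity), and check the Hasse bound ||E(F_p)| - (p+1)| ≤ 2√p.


Affine points = {(4, 1), (4, 16), (7, 0), (8, 6), (8, 11), (9, 1), (9, 16), (13, 6), (13, 11), (14, 5), (14, 12), (15, 8), (15, 9)}; affine count = 13; |E(F_17)| = 14.

Discriminant check: Δ ∝ 4a³ + 27b² = 4·3³ + 27·10² = 4·27 + 27·100 ≡ 3 (mod 17). Nonzero ⇒ E is nonsingular.
For each x ∈ F_17, compute rhs = x³ + 3·x + 10 mod 17, then count y ∈ F_17 with y² ≡ rhs.
  x = 0: rhs = 10, matching y values: none (0 points).
  x = 1: rhs = 14, matching y values: none (0 points).
  x = 2: rhs = 7, matching y values: none (0 points).
  x = 3: rhs = 12, matching y values: none (0 points).
  x = 4: rhs = 1, matching y values: 1, 16 (2 points).
  x = 5: rhs = 14, matching y values: none (0 points).
  x = 6: rhs = 6, matching y values: none (0 points).
  x = 7: rhs = 0, matching y values: 0 (1 points).
  x = 8: rhs = 2, matching y values: 6, 11 (2 points).
  x = 9: rhs = 1, matching y values: 1, 16 (2 points).
  x = 10: rhs = 3, matching y values: none (0 points).
  x = 11: rhs = 14, matching y values: none (0 points).
  x = 12: rhs = 6, matching y values: none (0 points).
  x = 13: rhs = 2, matching y values: 6, 11 (2 points).
  x = 14: rhs = 8, matching y values: 5, 12 (2 points).
  x = 15: rhs = 13, matching y values: 8, 9 (2 points).
  x = 16: rhs = 6, matching y values: none (0 points).
Total affine count: 13.
Full point count |E(F_17)| = 13 + 1 = 14.
Hasse bound: |14 − (17+1)| = |-4| = 4 ≤ 2√17 ≈ 8.2462 ✓.


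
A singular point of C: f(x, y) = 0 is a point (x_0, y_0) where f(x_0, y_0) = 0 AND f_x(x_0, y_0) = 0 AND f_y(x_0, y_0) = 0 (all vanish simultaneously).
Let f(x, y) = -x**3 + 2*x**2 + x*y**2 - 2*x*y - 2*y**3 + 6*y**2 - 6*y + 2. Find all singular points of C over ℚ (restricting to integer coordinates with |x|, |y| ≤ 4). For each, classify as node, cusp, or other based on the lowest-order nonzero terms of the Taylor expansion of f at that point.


Singular points: {(1, 1)}; classification: node.

Compute partial derivatives:
  f_x = -3*x**2 + 4*x + y**2 - 2*y.
  f_y = 2*x*y - 2*x - 6*y**2 + 12*y - 6.
Scan x_0 ∈ {−4, ..., 4}. For each x_0, f_y(x_0, y) is a polynomial in y; find its integer roots y ∈ {−4, ..., 4}, then test f_x and f at those candidates.
  x = -4: f_y(-4, y) = -6*y**2 + 4*y + 2; vanishes at y ∈ {1}. (-4, 1): f_x = -65 ≠ 0.
  x = -3: f_y(-3, y) = -6*y**2 + 6*y; vanishes at y ∈ {0, 1}. (-3, 0): f_x = -39 ≠ 0; (-3, 1): f_x = -40 ≠ 0.
  x = -2: f_y(-2, y) = -6*y**2 + 8*y - 2; vanishes at y ∈ {1}. (-2, 1): f_x = -21 ≠ 0.
  x = -1: f_y(-1, y) = -6*y**2 + 10*y - 4; vanishes at y ∈ {1}. (-1, 1): f_x = -8 ≠ 0.
  x = 0: f_y(0, y) = -6*y**2 + 12*y - 6; vanishes at y ∈ {1}. (0, 1): f_x = -1 ≠ 0.
  x = 1: f_y(1, y) = -6*y**2 + 14*y - 8; vanishes at y ∈ {1}. (1, 1): f_x = 0, f = 0 — SINGULAR.
  x = 2: f_y(2, y) = -6*y**2 + 16*y - 10; vanishes at y ∈ {1}. (2, 1): f_x = -5 ≠ 0.
  x = 3: f_y(3, y) = -6*y**2 + 18*y - 12; vanishes at y ∈ {1, 2}. (3, 1): f_x = -16 ≠ 0; (3, 2): f_x = -15 ≠ 0.
  x = 4: f_y(4, y) = -6*y**2 + 20*y - 14; vanishes at y ∈ {1}. (4, 1): f_x = -33 ≠ 0.
Only singular point on the grid: (1, 1).
Classify: substitute x = 1 + u, y = 1 + v and expand: f = -u**3 - u**2 + u*v**2 - 2*v**3 + v**2.
No constant or linear terms (consistent with a singular point). Quadratic part: -u**2 + v**2. Cubic part: -u**3 + u*v**2 - 2*v**3.
The quadratic part v**2 - u**2 = (v − u)(v + u) splits into two distinct linear factors, so there are two distinct tangent lines y − 1 = ±(x − 1) — this is a node (ordinary double point).
Classification: node.


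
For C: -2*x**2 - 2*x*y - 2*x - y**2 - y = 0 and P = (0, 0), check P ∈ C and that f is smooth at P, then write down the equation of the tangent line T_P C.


Tangent line at P: -2*x - y = 0.

Step 1: f(0, 0) = 0, so P lies on C.
Step 2: partial derivatives
  f_x(x, y) = -4*x - 2*y - 2, f_y(x, y) = -2*x - 2*y - 1.
  f_x(P) = -2, f_y(P) = -1 (gradient nonzero, so P is smooth).
Step 3: tangent line at P: -2·(x − 0) + -1·(y − 0) = 0.
Expanding: -2*x - y = 0.


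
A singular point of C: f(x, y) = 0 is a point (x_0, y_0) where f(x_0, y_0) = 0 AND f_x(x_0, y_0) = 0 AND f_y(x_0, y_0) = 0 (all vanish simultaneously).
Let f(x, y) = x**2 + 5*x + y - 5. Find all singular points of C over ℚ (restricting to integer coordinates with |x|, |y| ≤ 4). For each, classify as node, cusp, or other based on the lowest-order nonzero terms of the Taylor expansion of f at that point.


No singular points in the scanned grid; C is smooth there.

Compute partial derivatives:
  f_x = 2*x + 5.
  f_y = 1.
f_y = 1 is a nonzero constant, so f_y never vanishes: no point (x, y) can satisfy f = f_x = f_y = 0. In particular no (x, y) ∈ {−4, ..., 4}² is singular; the curve is smooth.


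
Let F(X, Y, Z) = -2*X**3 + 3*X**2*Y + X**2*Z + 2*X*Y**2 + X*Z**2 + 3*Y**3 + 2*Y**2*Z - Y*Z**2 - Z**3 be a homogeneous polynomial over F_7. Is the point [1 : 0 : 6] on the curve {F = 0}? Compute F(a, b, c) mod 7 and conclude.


F(1,0,6) ≡ 6 (mod 7); P is NOT on the curve.

Evaluate F(1, 0, 6) term-by-term (mod 7).
  -2*X**3 ↦ -2·1·1·1 = -2
  3*X**2*Y ↦ 3·1·0·1 = 0
  X**2*Z ↦ 1·1·1·6 = 6
  2*X*Y**2 ↦ 2·1·0·1 = 0
  X*Z**2 ↦ 1·1·1·36 = 36
  3*Y**3 ↦ 3·1·0·1 = 0
  2*Y**2*Z ↦ 2·1·0·6 = 0
  -Y*Z**2 ↦ -1·1·0·36 = 0
  -Z**3 ↦ -1·1·1·216 = -216
Sum: F(1, 0, 6) = (-2) + (0) + (6) + (0) + (36) + (0) + (0) + (0) + (-216) = -176.
Reducing mod 7: -176 ≡ 6 (mod 7).
Since F(a, b, c) ≡ 6 ≠ 0 (mod 7), P does NOT lie on the curve.


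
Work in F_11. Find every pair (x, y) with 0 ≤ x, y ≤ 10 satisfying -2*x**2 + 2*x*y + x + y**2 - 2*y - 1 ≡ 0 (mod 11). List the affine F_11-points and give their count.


Affine F_11-points: {(3, 1), (3, 6), (4, 1), (4, 4), (6, 4), (6, 8), (8, 0), (8, 8), (9, 0), (9, 6)}; count = 10.

For each of the 121 pairs (x, y) ∈ F_11², evaluate f(x, y) mod 11. Record the zeros.
  x = 0: [0↦10, 1↦9, 2↦10, 3↦2, 4↦7, 5↦3, 6↦1, 7↦1, 8↦3, 9↦7, 10↦2]  zeros at y ∈ ∅
  x = 1: [0↦9, 1↦10, 2↦2, 3↦7, 4↦3, 5↦1, 6↦1, 7↦3, 8↦7, 9↦2, 10↦10]  zeros at y ∈ ∅
  x = 2: [0↦4, 1↦7, 2↦1, 3↦8, 4↦6, 5↦6, 6↦8, 7↦1, 8↦7, 9↦4, 10↦3]  zeros at y ∈ ∅
  x = 3: [0↦6, 1↦0, 2↦7, 3↦5, 4↦5, 5↦7, 6↦0, 7↦6, 8↦3, 9↦2, 10↦3]  zeros at y ∈ {1, 6}
  x = 4: [0↦4, 1↦0, 2↦9, 3↦9, 4↦0, 5↦4, 6↦10, 7↦7, 8↦6, 9↦7, 10↦10]  zeros at y ∈ {1, 4}
  x = 5: [0↦9, 1↦7, 2↦7, 3↦9, 4↦2, 5↦8, 6↦5, 7↦4, 8↦5, 9↦8, 10↦2]  zeros at y ∈ ∅
  x = 6: [0↦10, 1↦10, 2↦1, 3↦5, 4↦0, 5↦8, 6↦7, 7↦8, 8↦0, 9↦5, 10↦1]  zeros at y ∈ {4, 8}
  x = 7: [0↦7, 1↦9, 2↦2, 3↦8, 4↦5, 5↦4, 6↦5, 7↦8, 8↦2, 9↦9, 10↦7]  zeros at y ∈ ∅
  x = 8: [0↦0, 1↦4, 2↦10, 3↦7, 4↦6, 5↦7, 6↦10, 7↦4, 8↦0, 9↦9, 10↦9]  zeros at y ∈ {0, 8}
  x = 9: [0↦0, 1↦6, 2↦3, 3↦2, 4↦3, 5↦6, 6↦0, 7↦7, 8↦5, 9↦5, 10↦7]  zeros at y ∈ {0, 6}
  x = 10: [0↦7, 1↦4, 2↦3, 3↦4, 4↦7, 5↦1, 6↦8, 7↦6, 8↦6, 9↦8, 10↦1]  zeros at y ∈ ∅
Collecting zeros: affine points = {(3, 1), (3, 6), (4, 1), (4, 4), (6, 4), (6, 8), (8, 0), (8, 8), (9, 0), (9, 6)}.
Total count |C(F_11)_aff| = 10.


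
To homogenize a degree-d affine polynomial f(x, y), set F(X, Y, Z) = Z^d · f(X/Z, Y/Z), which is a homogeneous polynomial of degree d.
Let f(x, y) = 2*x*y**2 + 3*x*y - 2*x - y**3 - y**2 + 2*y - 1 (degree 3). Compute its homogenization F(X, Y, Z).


F(X, Y, Z) = 2*X*Y**2 + 3*X*Y*Z - 2*X*Z**2 - Y**3 - Y**2*Z + 2*Y*Z**2 - Z**3

deg(f) = 3.
Substitute x = X/Z, y = Y/Z into f, then multiply by Z^3.
  monomial 2·x^1·y^2 ↦ 2·X^1·Y^2·Z^0.
  monomial 3·x^1·y^1 ↦ 3·X^1·Y^1·Z^1.
  monomial -2·x^1·y^0 ↦ -2·X^1·Y^0·Z^2.
  monomial -1·x^0·y^3 ↦ -1·X^0·Y^3·Z^0.
  monomial -1·x^0·y^2 ↦ -1·X^0·Y^2·Z^1.
  monomial 2·x^0·y^1 ↦ 2·X^0·Y^1·Z^2.
  monomial -1·x^0·y^0 ↦ -1·X^0·Y^0·Z^3.
Collecting: F(X, Y, Z) = 2*X*Y**2 + 3*X*Y*Z - 2*X*Z**2 - Y**3 - Y**2*Z + 2*Y*Z**2 - Z**3.


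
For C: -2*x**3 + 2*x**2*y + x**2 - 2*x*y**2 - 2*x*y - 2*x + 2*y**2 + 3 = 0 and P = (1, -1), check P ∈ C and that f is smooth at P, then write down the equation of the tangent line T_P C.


Tangent line at P: 10 - 10*x = 0.

Step 1: f(1, -1) = 0, so P lies on C.
Step 2: partial derivatives
  f_x(x, y) = -6*x**2 + 4*x*y + 2*x - 2*y**2 - 2*y - 2, f_y(x, y) = 2*x**2 - 4*x*y - 2*x + 4*y.
  f_x(P) = -10, f_y(P) = 0 (gradient nonzero, so P is smooth).
Step 3: tangent line at P: -10·(x − 1) + 0·(y − -1) = 0.
Expanding: 10 - 10*x = 0.


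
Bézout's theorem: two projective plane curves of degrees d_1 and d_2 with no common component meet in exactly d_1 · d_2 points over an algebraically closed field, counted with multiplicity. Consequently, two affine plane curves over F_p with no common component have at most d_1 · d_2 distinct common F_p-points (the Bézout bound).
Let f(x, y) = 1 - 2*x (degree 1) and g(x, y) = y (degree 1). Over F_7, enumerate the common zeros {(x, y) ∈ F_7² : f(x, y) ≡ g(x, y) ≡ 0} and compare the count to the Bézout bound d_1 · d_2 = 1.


Common zeros: {(4, 0)}; count = 1; Bézout bound = 1.

deg(f) = 1, deg(g) = 1, so Bézout bound = 1.
Scan x ∈ F_7. For each x, list the y ∈ F_7 with f(x, y) ≡ 0 and those with g(x, y) ≡ 0 (mod 7); the common zeros in that column are the intersection.
  x = 0: f ≡ 0 at y ∈ ∅; g ≡ 0 at y ∈ {0}; common: ∅.
  x = 1: f ≡ 0 at y ∈ ∅; g ≡ 0 at y ∈ {0}; common: ∅.
  x = 2: f ≡ 0 at y ∈ ∅; g ≡ 0 at y ∈ {0}; common: ∅.
  x = 3: f ≡ 0 at y ∈ ∅; g ≡ 0 at y ∈ {0}; common: ∅.
  x = 4: f ≡ 0 at y ∈ {0, 1, 2, 3, 4, 5, 6}; g ≡ 0 at y ∈ {0}; common: {0}.
  x = 5: f ≡ 0 at y ∈ ∅; g ≡ 0 at y ∈ {0}; common: ∅.
  x = 6: f ≡ 0 at y ∈ ∅; g ≡ 0 at y ∈ {0}; common: ∅.
Collecting: common zeros = {(4, 0)}, so the count is 1.
Comparison with the Bézout bound: 1 ≤ 1 = deg(f)·deg(g), as expected for curves with no common component (the bound is attained).


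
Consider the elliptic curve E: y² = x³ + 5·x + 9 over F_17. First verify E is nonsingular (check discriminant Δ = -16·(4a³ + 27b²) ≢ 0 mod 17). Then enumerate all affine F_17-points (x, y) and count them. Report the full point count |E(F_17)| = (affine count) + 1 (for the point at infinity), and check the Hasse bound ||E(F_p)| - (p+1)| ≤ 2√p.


Affine points = {(0, 3), (0, 14), (1, 7), (1, 10), (3, 0), (4, 5), (4, 12), (6, 0), (7, 8), (7, 9), (8, 0), (9, 1), (9, 16), (11, 1), (11, 16), (14, 1), (14, 16), (15, 5), (15, 12)}; affine count = 19; |E(F_17)| = 20.

Discriminant check: Δ ∝ 4a³ + 27b² = 4·5³ + 27·9² = 4·125 + 27·81 ≡ 1 (mod 17). Nonzero ⇒ E is nonsingular.
For each x ∈ F_17, compute rhs = x³ + 5·x + 9 mod 17, then count y ∈ F_17 with y² ≡ rhs.
  x = 0: rhs = 9, matching y values: 3, 14 (2 points).
  x = 1: rhs = 15, matching y values: 7, 10 (2 points).
  x = 2: rhs = 10, matching y values: none (0 points).
  x = 3: rhs = 0, matching y values: 0 (1 points).
  x = 4: rhs = 8, matching y values: 5, 12 (2 points).
  x = 5: rhs = 6, matching y values: none (0 points).
  x = 6: rhs = 0, matching y values: 0 (1 points).
  x = 7: rhs = 13, matching y values: 8, 9 (2 points).
  x = 8: rhs = 0, matching y values: 0 (1 points).
  x = 9: rhs = 1, matching y values: 1, 16 (2 points).
  x = 10: rhs = 5, matching y values: none (0 points).
  x = 11: rhs = 1, matching y values: 1, 16 (2 points).
  x = 12: rhs = 12, matching y values: none (0 points).
  x = 13: rhs = 10, matching y values: none (0 points).
  x = 14: rhs = 1, matching y values: 1, 16 (2 points).
  x = 15: rhs = 8, matching y values: 5, 12 (2 points).
  x = 16: rhs = 3, matching y values: none (0 points).
Total affine count: 19.
Full point count |E(F_17)| = 19 + 1 = 20.
Hasse bound: |20 − (17+1)| = |2| = 2 ≤ 2√17 ≈ 8.2462 ✓.


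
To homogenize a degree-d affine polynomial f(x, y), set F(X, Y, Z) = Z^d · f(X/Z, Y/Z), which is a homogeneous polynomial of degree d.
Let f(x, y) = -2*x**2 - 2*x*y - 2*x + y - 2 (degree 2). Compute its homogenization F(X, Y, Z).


F(X, Y, Z) = -2*X**2 - 2*X*Y - 2*X*Z + Y*Z - 2*Z**2

deg(f) = 2.
Substitute x = X/Z, y = Y/Z into f, then multiply by Z^2.
  monomial -2·x^2·y^0 ↦ -2·X^2·Y^0·Z^0.
  monomial -2·x^1·y^1 ↦ -2·X^1·Y^1·Z^0.
  monomial -2·x^1·y^0 ↦ -2·X^1·Y^0·Z^1.
  monomial 1·x^0·y^1 ↦ 1·X^0·Y^1·Z^1.
  monomial -2·x^0·y^0 ↦ -2·X^0·Y^0·Z^2.
Collecting: F(X, Y, Z) = -2*X**2 - 2*X*Y - 2*X*Z + Y*Z - 2*Z**2.


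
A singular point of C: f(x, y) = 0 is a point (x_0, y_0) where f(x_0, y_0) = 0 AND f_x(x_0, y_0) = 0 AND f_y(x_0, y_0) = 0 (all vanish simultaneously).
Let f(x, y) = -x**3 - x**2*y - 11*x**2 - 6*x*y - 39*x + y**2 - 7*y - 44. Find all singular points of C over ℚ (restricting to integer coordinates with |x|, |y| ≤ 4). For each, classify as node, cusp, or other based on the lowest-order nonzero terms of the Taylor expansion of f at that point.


Singular points: {(-3, -1)}; classification: node.

Compute partial derivatives:
  f_x = -3*x**2 - 2*x*y - 22*x - 6*y - 39.
  f_y = -x**2 - 6*x + 2*y - 7.
Scan x_0 ∈ {−4, ..., 4}. For each x_0, f_y(x_0, y) is a polynomial in y; find its integer roots y ∈ {−4, ..., 4}, then test f_x and f at those candidates.
  x = -4: f_y(-4, y) = 2*y + 1; no integer root y with |y| ≤ 4.
  x = -3: f_y(-3, y) = 2*y + 2; vanishes at y ∈ {-1}. (-3, -1): f_x = 0, f = 0 — SINGULAR.
  x = -2: f_y(-2, y) = 2*y + 1; no integer root y with |y| ≤ 4.
  x = -1: f_y(-1, y) = 2*y - 2; vanishes at y ∈ {1}. (-1, 1): f_x = -24 ≠ 0.
  x = 0: f_y(0, y) = 2*y - 7; no integer root y with |y| ≤ 4.
  x = 1: f_y(1, y) = 2*y - 14; no integer root y with |y| ≤ 4.
  x = 2: f_y(2, y) = 2*y - 23; no integer root y with |y| ≤ 4.
  x = 3: f_y(3, y) = 2*y - 34; no integer root y with |y| ≤ 4.
  x = 4: f_y(4, y) = 2*y - 47; no integer root y with |y| ≤ 4.
Only singular point on the grid: (-3, -1).
Classify: substitute x = -3 + u, y = -1 + v and expand: f = -u**3 - u**2*v - u**2 + v**2.
No constant or linear terms (consistent with a singular point). Quadratic part: -u**2 + v**2. Cubic part: -u**3 - u**2*v.
The quadratic part v**2 - u**2 = (v − u)(v + u) splits into two distinct linear factors, so there are two distinct tangent lines y − -1 = ±(x − -3) — this is a node (ordinary double point).
Classification: node.


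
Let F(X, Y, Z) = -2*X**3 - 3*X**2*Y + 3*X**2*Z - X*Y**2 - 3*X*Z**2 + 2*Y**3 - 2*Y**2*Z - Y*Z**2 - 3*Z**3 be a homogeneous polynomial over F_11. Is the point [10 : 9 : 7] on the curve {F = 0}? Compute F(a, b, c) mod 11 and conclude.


F(10,9,7) ≡ 2 (mod 11); P is NOT on the curve.

Evaluate F(10, 9, 7) term-by-term (mod 11).
  -2*X**3 ↦ -2·1000·1·1 = -2000
  -3*X**2*Y ↦ -3·100·9·1 = -2700
  3*X**2*Z ↦ 3·100·1·7 = 2100
  -X*Y**2 ↦ -1·10·81·1 = -810
  -3*X*Z**2 ↦ -3·10·1·49 = -1470
  2*Y**3 ↦ 2·1·729·1 = 1458
  -2*Y**2*Z ↦ -2·1·81·7 = -1134
  -Y*Z**2 ↦ -1·1·9·49 = -441
  -3*Z**3 ↦ -3·1·1·343 = -1029
Sum: F(10, 9, 7) = (-2000) + (-2700) + (2100) + (-810) + (-1470) + (1458) + (-1134) + (-441) + (-1029) = -6026.
Reducing mod 11: -6026 ≡ 2 (mod 11).
Since F(a, b, c) ≡ 2 ≠ 0 (mod 11), P does NOT lie on the curve.


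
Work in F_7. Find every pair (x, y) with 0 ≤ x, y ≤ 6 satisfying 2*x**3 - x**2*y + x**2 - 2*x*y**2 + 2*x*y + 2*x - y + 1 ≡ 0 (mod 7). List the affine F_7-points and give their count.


Affine F_7-points: {(0, 1), (2, 2), (2, 3), (3, 0), (3, 4), (4, 6), (6, 4), (6, 5)}; count = 8.

For each of the 49 pairs (x, y) ∈ F_7², evaluate f(x, y) mod 7. Record the zeros.
  x = 0: [0↦1, 1↦0, 2↦6, 3↦5, 4↦4, 5↦3, 6↦2]  zeros at y ∈ {1}
  x = 1: [0↦6, 1↦4, 2↦5, 3↦2, 4↦2, 5↦5, 6↦4]  zeros at y ∈ ∅
  x = 2: [0↦4, 1↦6, 2↦0, 3↦0, 4↦6, 5↦4, 6↦1]  zeros at y ∈ {2, 3}
  x = 3: [0↦0, 1↦4, 2↦3, 3↦4, 4↦0, 5↦5, 6↦5]  zeros at y ∈ {0, 4}
  x = 4: [0↦6, 1↦3, 2↦5, 3↦5, 4↦3, 5↦6, 6↦0]  zeros at y ∈ {6}
  x = 5: [0↦6, 1↦1, 2↦4, 3↦1, 4↦6, 5↦5, 6↦5]  zeros at y ∈ ∅
  x = 6: [0↦5, 1↦3, 2↦5, 3↦4, 4↦0, 5↦0, 6↦4]  zeros at y ∈ {4, 5}
Collecting zeros: affine points = {(0, 1), (2, 2), (2, 3), (3, 0), (3, 4), (4, 6), (6, 4), (6, 5)}.
Total count |C(F_7)_aff| = 8.


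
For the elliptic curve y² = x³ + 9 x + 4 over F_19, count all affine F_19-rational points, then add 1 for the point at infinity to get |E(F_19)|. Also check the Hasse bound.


Affine points = {(0, 2), (0, 17), (2, 7), (2, 12), (3, 1), (3, 18), (4, 3), (4, 16), (7, 7), (7, 12), (9, 4), (9, 15), (10, 7), (10, 12), (11, 3), (11, 16), (12, 4), (12, 15), (13, 0), (14, 9), (14, 10), (16, 8), (16, 11), (17, 4), (17, 15)}; affine count = 25; |E(F_19)| = 26.

Discriminant check: Δ ∝ 4a³ + 27b² = 4·9³ + 27·4² = 4·729 + 27·16 ≡ 4 (mod 19). Nonzero ⇒ E is nonsingular.
For each x ∈ F_19, compute rhs = x³ + 9·x + 4 mod 19, then count y ∈ F_19 with y² ≡ rhs.
  x = 0: rhs = 4, matching y values: 2, 17 (2 points).
  x = 1: rhs = 14, matching y values: none (0 points).
  x = 2: rhs = 11, matching y values: 7, 12 (2 points).
  x = 3: rhs = 1, matching y values: 1, 18 (2 points).
  x = 4: rhs = 9, matching y values: 3, 16 (2 points).
  x = 5: rhs = 3, matching y values: none (0 points).
  x = 6: rhs = 8, matching y values: none (0 points).
  x = 7: rhs = 11, matching y values: 7, 12 (2 points).
  x = 8: rhs = 18, matching y values: none (0 points).
  x = 9: rhs = 16, matching y values: 4, 15 (2 points).
  x = 10: rhs = 11, matching y values: 7, 12 (2 points).
  x = 11: rhs = 9, matching y values: 3, 16 (2 points).
  x = 12: rhs = 16, matching y values: 4, 15 (2 points).
  x = 13: rhs = 0, matching y values: 0 (1 points).
  x = 14: rhs = 5, matching y values: 9, 10 (2 points).
  x = 15: rhs = 18, matching y values: none (0 points).
  x = 16: rhs = 7, matching y values: 8, 11 (2 points).
  x = 17: rhs = 16, matching y values: 4, 15 (2 points).
  x = 18: rhs = 13, matching y values: none (0 points).
Total affine count: 25.
Full point count |E(F_19)| = 25 + 1 = 26.
Hasse bound: |26 − (19+1)| = |6| = 6 ≤ 2√19 ≈ 8.7178 ✓.


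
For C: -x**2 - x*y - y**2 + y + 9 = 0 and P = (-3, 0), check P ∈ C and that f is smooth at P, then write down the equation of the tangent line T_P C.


Tangent line at P: 6*x + 4*y + 18 = 0.

Step 1: f(-3, 0) = 0, so P lies on C.
Step 2: partial derivatives
  f_x(x, y) = -2*x - y, f_y(x, y) = -x - 2*y + 1.
  f_x(P) = 6, f_y(P) = 4 (gradient nonzero, so P is smooth).
Step 3: tangent line at P: 6·(x − -3) + 4·(y − 0) = 0.
Expanding: 6*x + 4*y + 18 = 0.


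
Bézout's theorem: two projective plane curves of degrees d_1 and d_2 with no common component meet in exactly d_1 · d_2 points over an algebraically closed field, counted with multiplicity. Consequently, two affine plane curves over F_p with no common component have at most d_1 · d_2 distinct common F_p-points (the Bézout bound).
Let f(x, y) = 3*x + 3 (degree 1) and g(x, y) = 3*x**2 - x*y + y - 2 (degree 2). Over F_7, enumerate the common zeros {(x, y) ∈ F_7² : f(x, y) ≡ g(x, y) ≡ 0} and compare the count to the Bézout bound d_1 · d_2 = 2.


Common zeros: {(6, 3)}; count = 1; Bézout bound = 2.

deg(f) = 1, deg(g) = 2, so Bézout bound = 2.
Scan x ∈ F_7. For each x, list the y ∈ F_7 with f(x, y) ≡ 0 and those with g(x, y) ≡ 0 (mod 7); the common zeros in that column are the intersection.
  x = 0: f ≡ 0 at y ∈ ∅; g ≡ 0 at y ∈ {2}; common: ∅.
  x = 1: f ≡ 0 at y ∈ ∅; g ≡ 0 at y ∈ ∅; common: ∅.
  x = 2: f ≡ 0 at y ∈ ∅; g ≡ 0 at y ∈ {3}; common: ∅.
  x = 3: f ≡ 0 at y ∈ ∅; g ≡ 0 at y ∈ {2}; common: ∅.
  x = 4: f ≡ 0 at y ∈ ∅; g ≡ 0 at y ∈ {6}; common: ∅.
  x = 5: f ≡ 0 at y ∈ ∅; g ≡ 0 at y ∈ {6}; common: ∅.
  x = 6: f ≡ 0 at y ∈ {0, 1, 2, 3, 4, 5, 6}; g ≡ 0 at y ∈ {3}; common: {3}.
Collecting: common zeros = {(6, 3)}, so the count is 1.
Comparison with the Bézout bound: 1 ≤ 2 = deg(f)·deg(g), as expected for curves with no common component (the affine F_7-count falls short of the bound because intersections may lie at infinity, over extension fields, or carry multiplicity).


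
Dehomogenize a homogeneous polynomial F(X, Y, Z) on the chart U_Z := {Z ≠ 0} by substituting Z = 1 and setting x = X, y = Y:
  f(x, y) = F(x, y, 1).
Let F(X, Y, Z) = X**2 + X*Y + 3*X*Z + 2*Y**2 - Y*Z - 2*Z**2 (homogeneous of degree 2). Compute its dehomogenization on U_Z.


f(x, y) = x**2 + x*y + 3*x + 2*y**2 - y - 2

On U_Z we set Z = 1. Each monomial c·X^i·Y^j·Z^k in F becomes c·x^i·y^j·1^k = c·x^i·y^j.
Substituting Z = 1: F(X, Y, 1) = x**2 + x*y + 3*x + 2*y**2 - y - 2.
Note: deg(f) ≤ deg(F) = 2; strict inequality happens when F is divisible by Z (lost terms).


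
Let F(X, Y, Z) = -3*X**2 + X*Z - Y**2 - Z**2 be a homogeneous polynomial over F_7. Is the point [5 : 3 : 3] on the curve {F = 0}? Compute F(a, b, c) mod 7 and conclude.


F(5,3,3) ≡ 6 (mod 7); P is NOT on the curve.

Evaluate F(5, 3, 3) term-by-term (mod 7).
  -3*X**2 ↦ -3·25·1·1 = -75
  X*Z ↦ 1·5·1·3 = 15
  -Y**2 ↦ -1·1·9·1 = -9
  -Z**2 ↦ -1·1·1·9 = -9
Sum: F(5, 3, 3) = (-75) + (15) + (-9) + (-9) = -78.
Reducing mod 7: -78 ≡ 6 (mod 7).
Since F(a, b, c) ≡ 6 ≠ 0 (mod 7), P does NOT lie on the curve.


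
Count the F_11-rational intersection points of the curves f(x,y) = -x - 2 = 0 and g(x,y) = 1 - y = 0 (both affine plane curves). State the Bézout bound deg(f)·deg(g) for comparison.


Common zeros: {(9, 1)}; count = 1; Bézout bound = 1.

deg(f) = 1, deg(g) = 1, so Bézout bound = 1.
Scan x ∈ F_11. For each x, list the y ∈ F_11 with f(x, y) ≡ 0 and those with g(x, y) ≡ 0 (mod 11); the common zeros in that column are the intersection.
  x = 0: f ≡ 0 at y ∈ ∅; g ≡ 0 at y ∈ {1}; common: ∅.
  x = 1: f ≡ 0 at y ∈ ∅; g ≡ 0 at y ∈ {1}; common: ∅.
  x = 2: f ≡ 0 at y ∈ ∅; g ≡ 0 at y ∈ {1}; common: ∅.
  x = 3: f ≡ 0 at y ∈ ∅; g ≡ 0 at y ∈ {1}; common: ∅.
  x = 4: f ≡ 0 at y ∈ ∅; g ≡ 0 at y ∈ {1}; common: ∅.
  x = 5: f ≡ 0 at y ∈ ∅; g ≡ 0 at y ∈ {1}; common: ∅.
  x = 6: f ≡ 0 at y ∈ ∅; g ≡ 0 at y ∈ {1}; common: ∅.
  x = 7: f ≡ 0 at y ∈ ∅; g ≡ 0 at y ∈ {1}; common: ∅.
  x = 8: f ≡ 0 at y ∈ ∅; g ≡ 0 at y ∈ {1}; common: ∅.
  x = 9: f ≡ 0 at y ∈ {0, 1, 2, 3, 4, 5, 6, 7, 8, 9, 10}; g ≡ 0 at y ∈ {1}; common: {1}.
  x = 10: f ≡ 0 at y ∈ ∅; g ≡ 0 at y ∈ {1}; common: ∅.
Collecting: common zeros = {(9, 1)}, so the count is 1.
Comparison with the Bézout bound: 1 ≤ 1 = deg(f)·deg(g), as expected for curves with no common component (the bound is attained).


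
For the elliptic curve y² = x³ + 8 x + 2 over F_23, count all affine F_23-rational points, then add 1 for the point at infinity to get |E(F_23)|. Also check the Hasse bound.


Affine points = {(0, 5), (0, 18), (2, 7), (2, 16), (4, 11), (4, 12), (5, 11), (5, 12), (6, 6), (6, 17), (8, 7), (8, 16), (10, 1), (10, 22), (11, 8), (11, 15), (12, 3), (12, 20), (13, 7), (13, 16), (14, 11), (14, 12), (15, 1), (15, 22), (21, 1), (21, 22), (22, 4), (22, 19)}; affine count = 28; |E(F_23)| = 29.

Discriminant check: Δ ∝ 4a³ + 27b² = 4·8³ + 27·2² = 4·512 + 27·4 ≡ 17 (mod 23). Nonzero ⇒ E is nonsingular.
For each x ∈ F_23, compute rhs = x³ + 8·x + 2 mod 23, then count y ∈ F_23 with y² ≡ rhs.
  x = 0: rhs = 2, matching y values: 5, 18 (2 points).
  x = 1: rhs = 11, matching y values: none (0 points).
  x = 2: rhs = 3, matching y values: 7, 16 (2 points).
  x = 3: rhs = 7, matching y values: none (0 points).
  x = 4: rhs = 6, matching y values: 11, 12 (2 points).
  x = 5: rhs = 6, matching y values: 11, 12 (2 points).
  x = 6: rhs = 13, matching y values: 6, 17 (2 points).
  x = 7: rhs = 10, matching y values: none (0 points).
  x = 8: rhs = 3, matching y values: 7, 16 (2 points).
  x = 9: rhs = 21, matching y values: none (0 points).
  x = 10: rhs = 1, matching y values: 1, 22 (2 points).
  x = 11: rhs = 18, matching y values: 8, 15 (2 points).
  x = 12: rhs = 9, matching y values: 3, 20 (2 points).
  x = 13: rhs = 3, matching y values: 7, 16 (2 points).
  x = 14: rhs = 6, matching y values: 11, 12 (2 points).
  x = 15: rhs = 1, matching y values: 1, 22 (2 points).
  x = 16: rhs = 17, matching y values: none (0 points).
  x = 17: rhs = 14, matching y values: none (0 points).
  x = 18: rhs = 21, matching y values: none (0 points).
  x = 19: rhs = 21, matching y values: none (0 points).
  x = 20: rhs = 20, matching y values: none (0 points).
  x = 21: rhs = 1, matching y values: 1, 22 (2 points).
  x = 22: rhs = 16, matching y values: 4, 19 (2 points).
Total affine count: 28.
Full point count |E(F_23)| = 28 + 1 = 29.
Hasse bound: |29 − (23+1)| = |5| = 5 ≤ 2√23 ≈ 9.5917 ✓.


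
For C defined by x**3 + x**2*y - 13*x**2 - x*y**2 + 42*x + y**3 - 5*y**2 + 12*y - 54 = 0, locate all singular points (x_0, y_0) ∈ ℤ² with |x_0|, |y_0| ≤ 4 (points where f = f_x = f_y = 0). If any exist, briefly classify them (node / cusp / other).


Singular points: {(3, 3)}; classification: node.

Compute partial derivatives:
  f_x = 3*x**2 + 2*x*y - 26*x - y**2 + 42.
  f_y = x**2 - 2*x*y + 3*y**2 - 10*y + 12.
Scan x_0 ∈ {−4, ..., 4}. For each x_0, f_y(x_0, y) is a polynomial in y; find its integer roots y ∈ {−4, ..., 4}, then test f_x and f at those candidates.
  x = -4: f_y(-4, y) = 3*y**2 - 2*y + 28; no integer root y with |y| ≤ 4.
  x = -3: f_y(-3, y) = 3*y**2 - 4*y + 21; no integer root y with |y| ≤ 4.
  x = -2: f_y(-2, y) = 3*y**2 - 6*y + 16; no integer root y with |y| ≤ 4.
  x = -1: f_y(-1, y) = 3*y**2 - 8*y + 13; no integer root y with |y| ≤ 4.
  x = 0: f_y(0, y) = 3*y**2 - 10*y + 12; no integer root y with |y| ≤ 4.
  x = 1: f_y(1, y) = 3*y**2 - 12*y + 13; no integer root y with |y| ≤ 4.
  x = 2: f_y(2, y) = 3*y**2 - 14*y + 16; vanishes at y ∈ {2}. (2, 2): f_x = 6 ≠ 0.
  x = 3: f_y(3, y) = 3*y**2 - 16*y + 21; vanishes at y ∈ {3}. (3, 3): f_x = 0, f = 0 — SINGULAR.
  x = 4: f_y(4, y) = 3*y**2 - 18*y + 28; no integer root y with |y| ≤ 4.
Only singular point on the grid: (3, 3).
Classify: substitute x = 3 + u, y = 3 + v and expand: f = u**3 + u**2*v - u**2 - u*v**2 + v**3 + v**2.
No constant or linear terms (consistent with a singular point). Quadratic part: -u**2 + v**2. Cubic part: u**3 + u**2*v - u*v**2 + v**3.
The quadratic part v**2 - u**2 = (v − u)(v + u) splits into two distinct linear factors, so there are two distinct tangent lines y − 3 = ±(x − 3) — this is a node (ordinary double point).
Classification: node.


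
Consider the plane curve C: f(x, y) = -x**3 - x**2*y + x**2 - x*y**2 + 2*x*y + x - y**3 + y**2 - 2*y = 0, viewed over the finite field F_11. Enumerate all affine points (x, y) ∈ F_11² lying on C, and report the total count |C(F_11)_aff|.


Affine F_11-points: {(0, 0), (0, 5), (0, 7), (1, 9), (2, 3), (2, 8), (2, 10), (3, 10), (4, 0), (5, 3), (6, 6), (8, 0), (8, 5), (8, 10), (10, 5)}; count = 15.

For each of the 121 pairs (x, y) ∈ F_11², evaluate f(x, y) mod 11. Record the zeros.
  x = 0: [0↦0, 1↦9, 2↦3, 3↦9, 4↦10, 5↦0, 6↦6, 7↦0, 8↦9, 9↦5, 10↦4]  zeros at y ∈ {0, 5, 7}
  x = 1: [0↦1, 1↦10, 2↦2, 3↦4, 4↦10, 5↦3, 6↦10, 7↦3, 8↦9, 9↦0, 10↦3]  zeros at y ∈ {9}
  x = 2: [0↦9, 1↦5, 2↦4, 3↦0, 4↦9, 5↦3, 6↦9, 7↦10, 8↦0, 9↦6, 10↦0]  zeros at y ∈ {3, 8, 10}
  x = 3: [0↦7, 1↦10, 2↦3, 3↦2, 4↦1, 5↦5, 6↦8, 7↦4, 8↦9, 9↦6, 10↦0]  zeros at y ∈ {10}
  x = 4: [0↦0, 1↦8, 2↦4, 3↦4, 4↦2, 5↦3, 6↦1, 7↦1, 8↦8, 9↦5, 10↦8]  zeros at y ∈ {0}
  x = 5: [0↦4, 1↦4, 2↦1, 3↦0, 4↦6, 5↦2, 6↦4, 7↦6, 8↦2, 9↦8, 10↦7]  zeros at y ∈ {3}
  x = 6: [0↦2, 1↦3, 2↦10, 3↦6, 4↦7, 5↦7, 6↦0, 7↦2, 8↦7, 9↦9, 10↦2]  zeros at y ∈ {6}
  x = 7: [0↦10, 1↦10, 2↦3, 3↦5, 4↦10, 5↦1, 6↦5, 7↦5, 8↦6, 9↦2, 10↦9]  zeros at y ∈ ∅
  x = 8: [0↦0, 1↦8, 2↦7, 3↦2, 4↦9, 5↦0, 6↦2, 7↦9, 8↦4, 9↦3, 10↦0]  zeros at y ∈ {0, 5, 10}
  x = 9: [0↦10, 1↦2, 2↦5, 3↦2, 4↦9, 5↦9, 6↦7, 7↦8, 8↦6, 9↦6, 10↦2]  zeros at y ∈ ∅
  x = 10: [0↦1, 1↦8, 2↦2, 3↦10, 4↦4, 5↦0, 6↦3, 7↦7, 8↦6, 9↦5, 10↦9]  zeros at y ∈ {5}
Collecting zeros: affine points = {(0, 0), (0, 5), (0, 7), (1, 9), (2, 3), (2, 8), (2, 10), (3, 10), (4, 0), (5, 3), (6, 6), (8, 0), (8, 5), (8, 10), (10, 5)}.
Total count |C(F_11)_aff| = 15.


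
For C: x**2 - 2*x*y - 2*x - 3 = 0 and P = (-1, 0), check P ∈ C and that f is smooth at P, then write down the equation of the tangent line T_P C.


Tangent line at P: -4*x + 2*y - 4 = 0.

Step 1: f(-1, 0) = 0, so P lies on C.
Step 2: partial derivatives
  f_x(x, y) = 2*x - 2*y - 2, f_y(x, y) = -2*x.
  f_x(P) = -4, f_y(P) = 2 (gradient nonzero, so P is smooth).
Step 3: tangent line at P: -4·(x − -1) + 2·(y − 0) = 0.
Expanding: -4*x + 2*y - 4 = 0.
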